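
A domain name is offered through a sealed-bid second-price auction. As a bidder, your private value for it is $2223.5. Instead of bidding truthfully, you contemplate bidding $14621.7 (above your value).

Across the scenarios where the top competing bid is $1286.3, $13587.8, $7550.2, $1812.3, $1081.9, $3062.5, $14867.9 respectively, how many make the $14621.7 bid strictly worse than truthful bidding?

The deviation hurts exactly when the highest competing bid lies strictly between $2223.5 and $14621.7 — overbidding then wins at a price above your value.
$1286.3: below both → same outcome either way.
$13587.8: inside the interval → strictly worse (loss $11364.3).
$7550.2: inside the interval → strictly worse (loss $5326.7).
$1812.3: below both → same outcome either way.
$1081.9: below both → same outcome either way.
$3062.5: inside the interval → strictly worse (loss $839).
$14867.9: above both → same outcome either way.
Count: 3.

3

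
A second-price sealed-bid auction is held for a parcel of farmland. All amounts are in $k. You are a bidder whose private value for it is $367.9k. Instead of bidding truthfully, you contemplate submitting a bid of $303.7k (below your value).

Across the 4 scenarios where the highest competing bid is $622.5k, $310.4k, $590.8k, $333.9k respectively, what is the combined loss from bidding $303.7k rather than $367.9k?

$91.5k

The deviation costs you only when the competing bid falls strictly between $303.7k and $367.9k; elsewhere both bids give the same outcome.
$622.5k: outcomes coincide → loss $0k.
$310.4k: truthful payoff $57.5k, deviation payoff $0k → loss $57.5k.
$590.8k: outcomes coincide → loss $0k.
$333.9k: truthful payoff $34k, deviation payoff $0k → loss $34k.
Total loss = $57.5k + $34k = $91.5k.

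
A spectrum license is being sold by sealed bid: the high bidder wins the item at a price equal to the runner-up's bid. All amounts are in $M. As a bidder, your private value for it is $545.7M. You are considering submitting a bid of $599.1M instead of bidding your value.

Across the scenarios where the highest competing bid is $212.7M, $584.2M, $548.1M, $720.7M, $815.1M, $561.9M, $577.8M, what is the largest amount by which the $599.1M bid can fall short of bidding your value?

$38.5M

$212.7M: same outcome either way → loss $0M.
$584.2M: truthful gives $0M, deviation gives −$38.5M → loss $38.5M.
$548.1M: truthful gives $0M, deviation gives −$2.4M → loss $2.4M.
$720.7M: same outcome either way → loss $0M.
$815.1M: same outcome either way → loss $0M.
$561.9M: truthful gives $0M, deviation gives −$16.2M → loss $16.2M.
$577.8M: truthful gives $0M, deviation gives −$32.1M → loss $32.1M.
Maximum loss: $38.5M.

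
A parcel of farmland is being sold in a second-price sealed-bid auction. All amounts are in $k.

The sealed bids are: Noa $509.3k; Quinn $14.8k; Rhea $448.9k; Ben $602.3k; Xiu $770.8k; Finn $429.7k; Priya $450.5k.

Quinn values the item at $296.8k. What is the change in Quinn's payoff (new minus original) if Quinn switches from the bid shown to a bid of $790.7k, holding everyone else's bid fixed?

−$474k

The highest bid among the other bidders is $770.8k; Quinn's bid doesn't change that.
Original bid $14.8k: Quinn is not highest (top rival bid is $770.8k); payoff $0k.
Alternative bid $790.7k: Quinn is highest, pays the top rival bid $770.8k; payoff $296.8k − $770.8k = −$474k.
Change in payoff = −$474k − ($0k) = −$474k.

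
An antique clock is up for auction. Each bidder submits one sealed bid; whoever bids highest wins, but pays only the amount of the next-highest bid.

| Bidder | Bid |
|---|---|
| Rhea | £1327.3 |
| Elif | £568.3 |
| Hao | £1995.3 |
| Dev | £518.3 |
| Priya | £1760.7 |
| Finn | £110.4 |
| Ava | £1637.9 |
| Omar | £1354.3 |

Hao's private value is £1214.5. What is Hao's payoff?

−£546.2

Highest bid: Hao at £1995.3, so Hao wins.
Second-highest bid: Priya at £1760.7 — that is the price the winner pays.
Hao's payoff = value − price = £1214.5 − £1760.7 = −£546.2.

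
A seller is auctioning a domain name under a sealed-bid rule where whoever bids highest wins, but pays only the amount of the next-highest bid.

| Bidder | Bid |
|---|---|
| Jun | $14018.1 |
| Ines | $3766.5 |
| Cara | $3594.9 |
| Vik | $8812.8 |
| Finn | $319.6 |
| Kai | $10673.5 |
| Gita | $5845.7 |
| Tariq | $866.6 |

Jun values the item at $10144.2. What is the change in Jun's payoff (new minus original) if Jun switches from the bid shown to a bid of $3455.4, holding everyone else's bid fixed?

$529.3

The highest bid among the other bidders is $10673.5; Jun's bid doesn't change that.
Original bid $14018.1: Jun is highest, pays the top rival bid $10673.5; payoff $10144.2 − $10673.5 = −$529.3.
Alternative bid $3455.4: Jun is not highest (top rival bid is $10673.5); payoff $0.
Change in payoff = $0 − (−$529.3) = $529.3.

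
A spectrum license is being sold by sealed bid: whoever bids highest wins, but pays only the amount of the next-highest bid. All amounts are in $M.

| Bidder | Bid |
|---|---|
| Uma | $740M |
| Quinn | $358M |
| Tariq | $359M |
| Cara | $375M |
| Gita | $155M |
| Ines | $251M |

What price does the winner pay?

$375M

Highest bid: Uma at $740M, so Uma wins.
Second-highest bid: Cara at $375M — that is the price the winner pays.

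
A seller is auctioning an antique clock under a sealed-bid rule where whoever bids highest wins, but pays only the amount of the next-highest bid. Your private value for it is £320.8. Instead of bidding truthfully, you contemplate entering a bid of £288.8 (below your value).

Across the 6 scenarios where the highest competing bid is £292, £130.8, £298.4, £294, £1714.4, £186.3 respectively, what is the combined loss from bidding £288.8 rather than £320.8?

£78

The deviation costs you only when the competing bid falls strictly between £288.8 and £320.8; elsewhere both bids give the same outcome.
£292: truthful payoff £28.8, deviation payoff £0 → loss £28.8.
£130.8: outcomes coincide → loss £0.
£298.4: truthful payoff £22.4, deviation payoff £0 → loss £22.4.
£294: truthful payoff £26.8, deviation payoff £0 → loss £26.8.
£1714.4: outcomes coincide → loss £0.
£186.3: outcomes coincide → loss £0.
Total loss = £28.8 + £22.4 + £26.8 = £78.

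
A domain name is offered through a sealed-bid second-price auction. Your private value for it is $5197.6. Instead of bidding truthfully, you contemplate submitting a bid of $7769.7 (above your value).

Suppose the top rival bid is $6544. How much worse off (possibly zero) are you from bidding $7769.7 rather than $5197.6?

Bidding your value $5197.6: you lose (since $5197.6 < $6544). Payoff $0.
Bidding $7769.7: you win and pay $6544. Payoff $5197.6 − $6544 = −$1346.4.
The competing bid $6544 lies between your value and your inflated bid, so overbidding wins an item priced above your value.
Loss from deviating = $0 − (−$1346.4) = $1346.4.

$1346.4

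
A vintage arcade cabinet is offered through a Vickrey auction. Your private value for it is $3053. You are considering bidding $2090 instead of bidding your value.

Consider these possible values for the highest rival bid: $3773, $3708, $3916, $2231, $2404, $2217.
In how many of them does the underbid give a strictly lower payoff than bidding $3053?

3

The deviation hurts exactly when the highest competing bid lies strictly between $2090 and $3053 — underbidding then forfeits a profitable win.
$3773: above both → same outcome either way.
$3708: above both → same outcome either way.
$3916: above both → same outcome either way.
$2231: inside the interval → strictly worse (loss $822).
$2404: inside the interval → strictly worse (loss $649).
$2217: inside the interval → strictly worse (loss $836).
Count: 3.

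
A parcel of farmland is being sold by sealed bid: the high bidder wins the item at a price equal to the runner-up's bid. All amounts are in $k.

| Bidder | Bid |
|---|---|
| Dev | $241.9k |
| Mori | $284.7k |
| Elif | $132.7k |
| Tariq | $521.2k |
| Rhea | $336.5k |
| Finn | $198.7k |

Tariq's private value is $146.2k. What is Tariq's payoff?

−$190.3k

Highest bid: Tariq at $521.2k, so Tariq wins.
Second-highest bid: Rhea at $336.5k — that is the price the winner pays.
Tariq's payoff = value − price = $146.2k − $336.5k = −$190.3k.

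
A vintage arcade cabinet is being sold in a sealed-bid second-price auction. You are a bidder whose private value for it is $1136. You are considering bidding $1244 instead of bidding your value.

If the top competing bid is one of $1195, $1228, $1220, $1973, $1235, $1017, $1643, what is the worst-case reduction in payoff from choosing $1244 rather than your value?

$1195: truthful gives $0, deviation gives −$59 → loss $59.
$1228: truthful gives $0, deviation gives −$92 → loss $92.
$1220: truthful gives $0, deviation gives −$84 → loss $84.
$1973: same outcome either way → loss $0.
$1235: truthful gives $0, deviation gives −$99 → loss $99.
$1017: same outcome either way → loss $0.
$1643: same outcome either way → loss $0.
Maximum loss: $99.

$99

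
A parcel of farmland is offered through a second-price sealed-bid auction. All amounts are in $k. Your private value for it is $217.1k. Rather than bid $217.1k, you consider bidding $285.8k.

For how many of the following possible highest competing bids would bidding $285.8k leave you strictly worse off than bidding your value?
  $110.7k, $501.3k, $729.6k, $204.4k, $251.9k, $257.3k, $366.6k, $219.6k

3

The deviation hurts exactly when the highest competing bid lies strictly between $217.1k and $285.8k — overbidding then wins at a price above your value.
$110.7k: below both → same outcome either way.
$501.3k: above both → same outcome either way.
$729.6k: above both → same outcome either way.
$204.4k: below both → same outcome either way.
$251.9k: inside the interval → strictly worse (loss $34.8k).
$257.3k: inside the interval → strictly worse (loss $40.2k).
$366.6k: above both → same outcome either way.
$219.6k: inside the interval → strictly worse (loss $2.5k).
Count: 3.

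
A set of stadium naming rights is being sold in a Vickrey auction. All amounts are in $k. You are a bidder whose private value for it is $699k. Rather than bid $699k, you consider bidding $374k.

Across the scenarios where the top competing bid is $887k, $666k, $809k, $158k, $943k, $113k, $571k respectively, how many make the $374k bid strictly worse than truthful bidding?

The deviation hurts exactly when the highest competing bid lies strictly between $374k and $699k — underbidding then forfeits a profitable win.
$887k: above both → same outcome either way.
$666k: inside the interval → strictly worse (loss $33k).
$809k: above both → same outcome either way.
$158k: below both → same outcome either way.
$943k: above both → same outcome either way.
$113k: below both → same outcome either way.
$571k: inside the interval → strictly worse (loss $128k).
Count: 2.

2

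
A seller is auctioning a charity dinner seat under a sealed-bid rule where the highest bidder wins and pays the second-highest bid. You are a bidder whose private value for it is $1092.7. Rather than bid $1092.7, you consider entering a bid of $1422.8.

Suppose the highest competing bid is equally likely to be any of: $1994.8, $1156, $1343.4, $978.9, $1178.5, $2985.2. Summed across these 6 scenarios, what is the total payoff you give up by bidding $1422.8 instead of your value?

$399.8

The deviation costs you only when the competing bid falls strictly between $1092.7 and $1422.8; elsewhere both bids give the same outcome.
$1994.8: outcomes coincide → loss $0.
$1156: truthful payoff $0, deviation payoff −$63.3 → loss $63.3.
$1343.4: truthful payoff $0, deviation payoff −$250.7 → loss $250.7.
$978.9: outcomes coincide → loss $0.
$1178.5: truthful payoff $0, deviation payoff −$85.8 → loss $85.8.
$2985.2: outcomes coincide → loss $0.
Total loss = $63.3 + $250.7 + $85.8 = $399.8.
In a second-price auction your bid sets only whether you win, not what you pay, so bidding your true value is weakly dominant.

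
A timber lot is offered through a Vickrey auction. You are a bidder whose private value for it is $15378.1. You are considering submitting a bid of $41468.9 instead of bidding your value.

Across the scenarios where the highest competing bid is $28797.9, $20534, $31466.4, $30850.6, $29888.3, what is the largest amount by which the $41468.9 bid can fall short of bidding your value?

$16088.3

$28797.9: truthful gives $0, deviation gives −$13419.8 → loss $13419.8.
$20534: truthful gives $0, deviation gives −$5155.9 → loss $5155.9.
$31466.4: truthful gives $0, deviation gives −$16088.3 → loss $16088.3.
$30850.6: truthful gives $0, deviation gives −$15472.5 → loss $15472.5.
$29888.3: truthful gives $0, deviation gives −$14510.2 → loss $14510.2.
Maximum loss: $16088.3.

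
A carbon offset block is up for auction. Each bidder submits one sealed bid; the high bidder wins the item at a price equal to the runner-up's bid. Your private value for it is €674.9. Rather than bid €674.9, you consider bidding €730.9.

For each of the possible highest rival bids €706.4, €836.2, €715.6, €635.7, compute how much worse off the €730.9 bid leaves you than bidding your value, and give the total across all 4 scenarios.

The deviation costs you only when the competing bid falls strictly between €674.9 and €730.9; elsewhere both bids give the same outcome.
€706.4: truthful payoff €0, deviation payoff −€31.5 → loss €31.5.
€836.2: outcomes coincide → loss €0.
€715.6: truthful payoff €0, deviation payoff −€40.7 → loss €40.7.
€635.7: outcomes coincide → loss €0.
Total loss = €31.5 + €40.7 = €72.2.

€72.2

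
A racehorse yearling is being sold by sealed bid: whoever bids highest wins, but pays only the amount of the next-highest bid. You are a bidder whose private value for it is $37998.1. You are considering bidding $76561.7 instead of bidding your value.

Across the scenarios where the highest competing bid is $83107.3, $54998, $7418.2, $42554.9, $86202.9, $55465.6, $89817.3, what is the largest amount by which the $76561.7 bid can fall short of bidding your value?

$17467.5

$83107.3: same outcome either way → loss $0.
$54998: truthful gives $0, deviation gives −$16999.9 → loss $16999.9.
$7418.2: same outcome either way → loss $0.
$42554.9: truthful gives $0, deviation gives −$4556.8 → loss $4556.8.
$86202.9: same outcome either way → loss $0.
$55465.6: truthful gives $0, deviation gives −$17467.5 → loss $17467.5.
$89817.3: same outcome either way → loss $0.
Maximum loss: $17467.5.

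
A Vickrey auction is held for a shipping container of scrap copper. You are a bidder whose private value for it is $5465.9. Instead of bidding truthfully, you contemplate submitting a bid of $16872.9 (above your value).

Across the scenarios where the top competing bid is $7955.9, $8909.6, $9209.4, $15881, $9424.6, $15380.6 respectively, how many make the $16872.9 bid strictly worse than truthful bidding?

6

The deviation hurts exactly when the highest competing bid lies strictly between $5465.9 and $16872.9 — overbidding then wins at a price above your value.
$7955.9: inside the interval → strictly worse (loss $2490).
$8909.6: inside the interval → strictly worse (loss $3443.7).
$9209.4: inside the interval → strictly worse (loss $3743.5).
$15881: inside the interval → strictly worse (loss $10415.1).
$9424.6: inside the interval → strictly worse (loss $3958.7).
$15380.6: inside the interval → strictly worse (loss $9914.7).
Count: 6.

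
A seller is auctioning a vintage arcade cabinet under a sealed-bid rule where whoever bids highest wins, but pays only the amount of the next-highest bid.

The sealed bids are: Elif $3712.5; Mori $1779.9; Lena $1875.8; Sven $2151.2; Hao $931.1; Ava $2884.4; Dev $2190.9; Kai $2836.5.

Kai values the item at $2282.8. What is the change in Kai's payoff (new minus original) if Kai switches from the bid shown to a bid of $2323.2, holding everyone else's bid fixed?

$0

The highest bid among the other bidders is $3712.5; Kai's bid doesn't change that.
Original bid $2836.5: Kai is not highest (top rival bid is $3712.5); payoff $0.
Alternative bid $2323.2: Kai is not highest (top rival bid is $3712.5); payoff $0.
Change in payoff = $0 − ($0) = $0.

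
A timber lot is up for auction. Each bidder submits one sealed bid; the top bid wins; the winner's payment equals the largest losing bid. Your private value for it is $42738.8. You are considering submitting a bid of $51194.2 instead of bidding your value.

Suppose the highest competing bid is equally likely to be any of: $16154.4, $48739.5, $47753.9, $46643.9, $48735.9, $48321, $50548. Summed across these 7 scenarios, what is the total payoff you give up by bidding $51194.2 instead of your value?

$34309.4

The deviation costs you only when the competing bid falls strictly between $42738.8 and $51194.2; elsewhere both bids give the same outcome.
$16154.4: outcomes coincide → loss $0.
$48739.5: truthful payoff $0, deviation payoff −$6000.7 → loss $6000.7.
$47753.9: truthful payoff $0, deviation payoff −$5015.1 → loss $5015.1.
$46643.9: truthful payoff $0, deviation payoff −$3905.1 → loss $3905.1.
$48735.9: truthful payoff $0, deviation payoff −$5997.1 → loss $5997.1.
$48321: truthful payoff $0, deviation payoff −$5582.2 → loss $5582.2.
$50548: truthful payoff $0, deviation payoff −$7809.2 → loss $7809.2.
Total loss = $6000.7 + $5015.1 + $3905.1 + $5997.1 + $5582.2 + $7809.2 = $34309.4.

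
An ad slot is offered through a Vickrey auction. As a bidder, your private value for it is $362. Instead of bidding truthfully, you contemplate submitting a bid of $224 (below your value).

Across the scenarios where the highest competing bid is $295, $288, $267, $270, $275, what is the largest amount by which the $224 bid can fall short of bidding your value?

$295: truthful gives $67, deviation gives $0 → loss $67.
$288: truthful gives $74, deviation gives $0 → loss $74.
$267: truthful gives $95, deviation gives $0 → loss $95.
$270: truthful gives $92, deviation gives $0 → loss $92.
$275: truthful gives $87, deviation gives $0 → loss $87.
Maximum loss: $95.

$95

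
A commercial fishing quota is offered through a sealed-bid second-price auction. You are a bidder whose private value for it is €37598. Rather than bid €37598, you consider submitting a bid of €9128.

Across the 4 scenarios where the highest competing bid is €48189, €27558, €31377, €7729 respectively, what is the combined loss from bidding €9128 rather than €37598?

The deviation costs you only when the competing bid falls strictly between €9128 and €37598; elsewhere both bids give the same outcome.
€48189: outcomes coincide → loss €0.
€27558: truthful payoff €10040, deviation payoff €0 → loss €10040.
€31377: truthful payoff €6221, deviation payoff €0 → loss €6221.
€7729: outcomes coincide → loss €0.
Total loss = €10040 + €6221 = €16261.

€16261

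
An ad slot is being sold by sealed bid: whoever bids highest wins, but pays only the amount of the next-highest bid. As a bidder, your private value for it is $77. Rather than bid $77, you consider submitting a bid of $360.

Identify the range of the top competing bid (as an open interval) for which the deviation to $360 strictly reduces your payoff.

($77, $360)

If the competing bid is below $77, both bids win at the same price — no difference.
If it is above $360, both bids lose — no difference.
If it lies strictly between $77 and $360, bidding your value loses (payoff 0) while bidding $360 wins at a price above your value (payoff negative).
So the deviation strictly hurts on the open interval ($77, $360).
Because the price is fixed by the runner-up's bid, deviating from your value can only change a good outcome into a bad one — never the reverse.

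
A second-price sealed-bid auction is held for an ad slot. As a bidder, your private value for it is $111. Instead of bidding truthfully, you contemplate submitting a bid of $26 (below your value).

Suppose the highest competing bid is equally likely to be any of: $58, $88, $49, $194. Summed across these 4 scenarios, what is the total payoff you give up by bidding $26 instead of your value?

$138

The deviation costs you only when the competing bid falls strictly between $26 and $111; elsewhere both bids give the same outcome.
$58: truthful payoff $53, deviation payoff $0 → loss $53.
$88: truthful payoff $23, deviation payoff $0 → loss $23.
$49: truthful payoff $62, deviation payoff $0 → loss $62.
$194: outcomes coincide → loss $0.
Total loss = $53 + $23 + $62 = $138.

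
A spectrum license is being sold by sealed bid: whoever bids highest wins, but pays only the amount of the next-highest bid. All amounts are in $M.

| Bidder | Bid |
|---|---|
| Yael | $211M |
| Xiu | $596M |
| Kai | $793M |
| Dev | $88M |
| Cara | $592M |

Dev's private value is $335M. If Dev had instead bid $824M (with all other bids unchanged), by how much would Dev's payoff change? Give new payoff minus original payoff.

The highest bid among the other bidders is $793M; Dev's bid doesn't change that.
Original bid $88M: Dev is not highest (top rival bid is $793M); payoff $0M.
Alternative bid $824M: Dev is highest, pays the top rival bid $793M; payoff $335M − $793M = −$458M.
Change in payoff = −$458M − ($0M) = −$458M.

−$458M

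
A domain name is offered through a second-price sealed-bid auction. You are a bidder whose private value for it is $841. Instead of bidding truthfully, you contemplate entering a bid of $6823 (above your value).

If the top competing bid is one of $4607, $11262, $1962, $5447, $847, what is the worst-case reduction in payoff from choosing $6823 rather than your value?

$4607: truthful gives $0, deviation gives −$3766 → loss $3766.
$11262: same outcome either way → loss $0.
$1962: truthful gives $0, deviation gives −$1121 → loss $1121.
$5447: truthful gives $0, deviation gives −$4606 → loss $4606.
$847: truthful gives $0, deviation gives −$6 → loss $6.
Maximum loss: $4606.

$4606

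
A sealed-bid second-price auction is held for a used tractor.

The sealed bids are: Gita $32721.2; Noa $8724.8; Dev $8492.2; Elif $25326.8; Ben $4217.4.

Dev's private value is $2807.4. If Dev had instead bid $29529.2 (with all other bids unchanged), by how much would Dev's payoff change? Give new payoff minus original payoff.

$0

The highest bid among the other bidders is $32721.2; Dev's bid doesn't change that.
Original bid $8492.2: Dev is not highest (top rival bid is $32721.2); payoff $0.
Alternative bid $29529.2: Dev is not highest (top rival bid is $32721.2); payoff $0.
Change in payoff = $0 − ($0) = $0.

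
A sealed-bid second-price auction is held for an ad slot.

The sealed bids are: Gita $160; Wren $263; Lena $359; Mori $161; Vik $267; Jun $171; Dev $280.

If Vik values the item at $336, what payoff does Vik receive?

$0

Highest bid: Lena at $359, so Lena wins.
Second-highest bid: Dev at $280 — that is the price the winner pays.
Vik did not win, so Vik pays nothing and receives nothing: payoff $0.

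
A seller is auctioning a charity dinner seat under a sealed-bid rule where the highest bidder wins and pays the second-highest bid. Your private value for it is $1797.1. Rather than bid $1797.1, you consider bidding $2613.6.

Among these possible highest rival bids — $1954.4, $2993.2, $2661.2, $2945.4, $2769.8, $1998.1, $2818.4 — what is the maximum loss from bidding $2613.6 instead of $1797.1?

$201

$1954.4: truthful gives $0, deviation gives −$157.3 → loss $157.3.
$2993.2: same outcome either way → loss $0.
$2661.2: same outcome either way → loss $0.
$2945.4: same outcome either way → loss $0.
$2769.8: same outcome either way → loss $0.
$1998.1: truthful gives $0, deviation gives −$201 → loss $201.
$2818.4: same outcome either way → loss $0.
Maximum loss: $201.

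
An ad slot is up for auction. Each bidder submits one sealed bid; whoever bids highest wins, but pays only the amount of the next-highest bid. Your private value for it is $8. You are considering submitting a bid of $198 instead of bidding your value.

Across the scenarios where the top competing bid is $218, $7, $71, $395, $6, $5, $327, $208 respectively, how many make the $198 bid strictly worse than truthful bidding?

1

The deviation hurts exactly when the highest competing bid lies strictly between $8 and $198 — overbidding then wins at a price above your value.
$218: above both → same outcome either way.
$7: below both → same outcome either way.
$71: inside the interval → strictly worse (loss $63).
$395: above both → same outcome either way.
$6: below both → same outcome either way.
$5: below both → same outcome either way.
$327: above both → same outcome either way.
$208: above both → same outcome either way.
Count: 1.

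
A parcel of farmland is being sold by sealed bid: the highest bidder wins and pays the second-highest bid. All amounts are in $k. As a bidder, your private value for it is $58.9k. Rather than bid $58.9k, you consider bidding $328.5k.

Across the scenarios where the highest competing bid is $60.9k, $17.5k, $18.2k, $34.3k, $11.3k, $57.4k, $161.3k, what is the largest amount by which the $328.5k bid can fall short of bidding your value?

$60.9k: truthful gives $0k, deviation gives −$2k → loss $2k.
$17.5k: same outcome either way → loss $0k.
$18.2k: same outcome either way → loss $0k.
$34.3k: same outcome either way → loss $0k.
$11.3k: same outcome either way → loss $0k.
$57.4k: same outcome either way → loss $0k.
$161.3k: truthful gives $0k, deviation gives −$102.4k → loss $102.4k.
Maximum loss: $102.4k.

$102.4k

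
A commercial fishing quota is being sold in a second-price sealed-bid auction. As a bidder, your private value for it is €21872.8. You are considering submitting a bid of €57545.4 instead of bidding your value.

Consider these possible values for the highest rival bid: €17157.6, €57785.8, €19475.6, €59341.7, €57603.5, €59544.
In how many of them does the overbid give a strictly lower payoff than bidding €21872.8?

0

The deviation hurts exactly when the highest competing bid lies strictly between €21872.8 and €57545.4 — overbidding then wins at a price above your value.
€17157.6: below both → same outcome either way.
€57785.8: above both → same outcome either way.
€19475.6: below both → same outcome either way.
€59341.7: above both → same outcome either way.
€57603.5: above both → same outcome either way.
€59544: above both → same outcome either way.
Count: 0.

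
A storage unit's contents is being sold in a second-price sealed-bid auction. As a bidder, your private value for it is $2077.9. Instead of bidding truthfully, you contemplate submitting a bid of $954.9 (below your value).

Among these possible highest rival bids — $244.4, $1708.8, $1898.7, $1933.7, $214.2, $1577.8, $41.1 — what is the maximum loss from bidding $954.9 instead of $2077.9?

$500.1

$244.4: same outcome either way → loss $0.
$1708.8: truthful gives $369.1, deviation gives $0 → loss $369.1.
$1898.7: truthful gives $179.2, deviation gives $0 → loss $179.2.
$1933.7: truthful gives $144.2, deviation gives $0 → loss $144.2.
$214.2: same outcome either way → loss $0.
$1577.8: truthful gives $500.1, deviation gives $0 → loss $500.1.
$41.1: same outcome either way → loss $0.
Maximum loss: $500.1.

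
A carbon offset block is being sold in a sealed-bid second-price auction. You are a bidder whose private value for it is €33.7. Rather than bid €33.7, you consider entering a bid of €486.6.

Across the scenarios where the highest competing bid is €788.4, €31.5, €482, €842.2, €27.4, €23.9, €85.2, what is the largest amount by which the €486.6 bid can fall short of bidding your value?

€448.3

€788.4: same outcome either way → loss €0.
€31.5: same outcome either way → loss €0.
€482: truthful gives €0, deviation gives −€448.3 → loss €448.3.
€842.2: same outcome either way → loss €0.
€27.4: same outcome either way → loss €0.
€23.9: same outcome either way → loss €0.
€85.2: truthful gives €0, deviation gives −€51.5 → loss €51.5.
Maximum loss: €448.3.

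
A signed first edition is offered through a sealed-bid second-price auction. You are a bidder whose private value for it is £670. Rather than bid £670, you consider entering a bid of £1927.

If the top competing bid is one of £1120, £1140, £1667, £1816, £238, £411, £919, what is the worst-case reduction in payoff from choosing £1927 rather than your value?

£1120: truthful gives £0, deviation gives −£450 → loss £450.
£1140: truthful gives £0, deviation gives −£470 → loss £470.
£1667: truthful gives £0, deviation gives −£997 → loss £997.
£1816: truthful gives £0, deviation gives −£1146 → loss £1146.
£238: same outcome either way → loss £0.
£411: same outcome either way → loss £0.
£919: truthful gives £0, deviation gives −£249 → loss £249.
Maximum loss: £1146.

£1146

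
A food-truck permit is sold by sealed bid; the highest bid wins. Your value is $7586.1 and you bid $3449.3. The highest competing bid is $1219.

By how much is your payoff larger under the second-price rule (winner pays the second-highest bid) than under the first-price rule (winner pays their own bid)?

$2230.3

You have the highest bid, so you win under either rule.
Second-price: pay $1219 → payoff $6367.1.
First-price: pay your own bid $3449.3 → payoff $4136.8.
Difference = $6367.1 − ($4136.8) = $2230.3.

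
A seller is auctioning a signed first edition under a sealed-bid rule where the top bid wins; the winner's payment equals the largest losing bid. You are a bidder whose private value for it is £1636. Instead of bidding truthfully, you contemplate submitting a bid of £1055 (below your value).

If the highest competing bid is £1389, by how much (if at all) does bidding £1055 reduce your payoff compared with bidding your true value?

£247

Bidding your value £1636: you win (since £1636 > £1389) and pay £1389. Payoff £247.
Bidding £1055: you lose. Payoff £0.
The competing bid £1389 lies between your shaded bid and your value, so underbidding forfeits an item you could have won at a profitable price.
Loss from deviating = £247 − (£0) = £247.
Because the price is fixed by the runner-up's bid, deviating from your value can only change a good outcome into a bad one — never the reverse.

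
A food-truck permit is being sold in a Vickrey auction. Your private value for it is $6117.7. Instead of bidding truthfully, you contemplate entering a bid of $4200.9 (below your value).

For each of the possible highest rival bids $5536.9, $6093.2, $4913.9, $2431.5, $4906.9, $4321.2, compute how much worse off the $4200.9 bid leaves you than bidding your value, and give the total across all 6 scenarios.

The deviation costs you only when the competing bid falls strictly between $4200.9 and $6117.7; elsewhere both bids give the same outcome.
$5536.9: truthful payoff $580.8, deviation payoff $0 → loss $580.8.
$6093.2: truthful payoff $24.5, deviation payoff $0 → loss $24.5.
$4913.9: truthful payoff $1203.8, deviation payoff $0 → loss $1203.8.
$2431.5: outcomes coincide → loss $0.
$4906.9: truthful payoff $1210.8, deviation payoff $0 → loss $1210.8.
$4321.2: truthful payoff $1796.5, deviation payoff $0 → loss $1796.5.
Total loss = $580.8 + $24.5 + $1203.8 + $1210.8 + $1796.5 = $4816.4.

$4816.4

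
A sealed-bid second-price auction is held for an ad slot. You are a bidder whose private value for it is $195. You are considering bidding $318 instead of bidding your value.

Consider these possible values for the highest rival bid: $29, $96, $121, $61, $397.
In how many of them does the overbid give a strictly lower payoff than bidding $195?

0

The deviation hurts exactly when the highest competing bid lies strictly between $195 and $318 — overbidding then wins at a price above your value.
$29: below both → same outcome either way.
$96: below both → same outcome either way.
$121: below both → same outcome either way.
$61: below both → same outcome either way.
$397: above both → same outcome either way.
Count: 0.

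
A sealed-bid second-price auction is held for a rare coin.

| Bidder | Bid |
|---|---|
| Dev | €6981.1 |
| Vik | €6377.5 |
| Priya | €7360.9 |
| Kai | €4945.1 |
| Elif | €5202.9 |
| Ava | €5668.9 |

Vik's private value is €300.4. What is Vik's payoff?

Highest bid: Priya at €7360.9, so Priya wins.
Second-highest bid: Dev at €6981.1 — that is the price the winner pays.
Vik did not win, so Vik pays nothing and receives nothing: payoff €0.

€0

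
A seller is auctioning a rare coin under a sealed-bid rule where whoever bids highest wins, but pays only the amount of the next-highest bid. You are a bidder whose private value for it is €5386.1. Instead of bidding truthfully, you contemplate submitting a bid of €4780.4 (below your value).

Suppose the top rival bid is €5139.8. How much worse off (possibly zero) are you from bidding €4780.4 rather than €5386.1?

€246.3

Bidding your value €5386.1: you win (since €5386.1 > €5139.8) and pay €5139.8. Payoff €246.3.
Bidding €4780.4: you lose. Payoff €0.
The competing bid €5139.8 lies between your shaded bid and your value, so underbidding forfeits an item you could have won at a profitable price.
Loss from deviating = €246.3 − (€0) = €246.3.
In a second-price auction your bid sets only whether you win, not what you pay, so bidding your true value is weakly dominant.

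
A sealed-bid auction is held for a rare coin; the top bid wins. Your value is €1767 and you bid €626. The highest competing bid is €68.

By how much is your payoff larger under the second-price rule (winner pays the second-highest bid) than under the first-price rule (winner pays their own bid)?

You have the highest bid, so you win under either rule.
Second-price: pay €68 → payoff €1699.
First-price: pay your own bid €626 → payoff €1141.
Difference = €1699 − (€1141) = €558.

€558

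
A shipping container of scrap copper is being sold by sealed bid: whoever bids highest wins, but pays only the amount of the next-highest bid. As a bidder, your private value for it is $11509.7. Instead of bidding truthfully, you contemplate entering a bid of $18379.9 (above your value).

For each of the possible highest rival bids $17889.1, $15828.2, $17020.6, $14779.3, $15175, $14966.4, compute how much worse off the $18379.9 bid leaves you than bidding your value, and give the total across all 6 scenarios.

$26600.4

The deviation costs you only when the competing bid falls strictly between $11509.7 and $18379.9; elsewhere both bids give the same outcome.
$17889.1: truthful payoff $0, deviation payoff −$6379.4 → loss $6379.4.
$15828.2: truthful payoff $0, deviation payoff −$4318.5 → loss $4318.5.
$17020.6: truthful payoff $0, deviation payoff −$5510.9 → loss $5510.9.
$14779.3: truthful payoff $0, deviation payoff −$3269.6 → loss $3269.6.
$15175: truthful payoff $0, deviation payoff −$3665.3 → loss $3665.3.
$14966.4: truthful payoff $0, deviation payoff −$3456.7 → loss $3456.7.
Total loss = $6379.4 + $4318.5 + $5510.9 + $3269.6 + $3665.3 + $3456.7 = $26600.4.
In a second-price auction your bid sets only whether you win, not what you pay, so bidding your true value is weakly dominant.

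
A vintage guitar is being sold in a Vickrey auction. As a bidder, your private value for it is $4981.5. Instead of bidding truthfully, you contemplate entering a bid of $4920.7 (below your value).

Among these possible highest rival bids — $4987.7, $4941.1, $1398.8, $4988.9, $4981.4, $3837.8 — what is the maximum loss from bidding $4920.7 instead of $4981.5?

$4987.7: same outcome either way → loss $0.
$4941.1: truthful gives $40.4, deviation gives $0 → loss $40.4.
$1398.8: same outcome either way → loss $0.
$4988.9: same outcome either way → loss $0.
$4981.4: truthful gives $0.1, deviation gives $0 → loss $0.1.
$3837.8: same outcome either way → loss $0.
Maximum loss: $40.4.

$40.4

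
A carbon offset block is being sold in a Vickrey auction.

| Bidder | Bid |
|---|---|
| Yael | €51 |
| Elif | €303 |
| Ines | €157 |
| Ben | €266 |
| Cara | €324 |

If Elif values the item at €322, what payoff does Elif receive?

€0

Highest bid: Cara at €324, so Cara wins.
Second-highest bid: Elif at €303 — that is the price the winner pays.
Elif did not win, so Elif pays nothing and receives nothing: payoff €0.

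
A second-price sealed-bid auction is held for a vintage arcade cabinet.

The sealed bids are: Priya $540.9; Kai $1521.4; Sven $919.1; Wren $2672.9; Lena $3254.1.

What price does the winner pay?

$2672.9

Highest bid: Lena at $3254.1, so Lena wins.
Second-highest bid: Wren at $2672.9 — that is the price the winner pays.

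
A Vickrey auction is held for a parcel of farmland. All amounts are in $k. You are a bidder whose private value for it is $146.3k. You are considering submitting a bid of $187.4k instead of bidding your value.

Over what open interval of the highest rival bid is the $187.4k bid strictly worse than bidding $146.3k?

($146.3k, $187.4k)

If the competing bid is below $146.3k, both bids win at the same price — no difference.
If it is above $187.4k, both bids lose — no difference.
If it lies strictly between $146.3k and $187.4k, bidding your value loses (payoff 0) while bidding $187.4k wins at a price above your value (payoff negative).
So the deviation strictly hurts on the open interval ($146.3k, $187.4k).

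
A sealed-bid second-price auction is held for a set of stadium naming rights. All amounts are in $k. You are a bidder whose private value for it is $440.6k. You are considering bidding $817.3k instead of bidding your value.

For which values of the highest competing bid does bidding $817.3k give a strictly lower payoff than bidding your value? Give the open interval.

If the competing bid is below $440.6k, both bids win at the same price — no difference.
If it is above $817.3k, both bids lose — no difference.
If it lies strictly between $440.6k and $817.3k, bidding your value loses (payoff 0) while bidding $817.3k wins at a price above your value (payoff negative).
So the deviation strictly hurts on the open interval ($440.6k, $817.3k).

($440.6k, $817.3k)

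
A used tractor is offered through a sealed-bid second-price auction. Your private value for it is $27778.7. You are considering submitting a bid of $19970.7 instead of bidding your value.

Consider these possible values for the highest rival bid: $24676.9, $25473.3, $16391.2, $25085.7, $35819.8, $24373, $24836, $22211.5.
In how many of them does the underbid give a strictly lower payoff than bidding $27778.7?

The deviation hurts exactly when the highest competing bid lies strictly between $19970.7 and $27778.7 — underbidding then forfeits a profitable win.
$24676.9: inside the interval → strictly worse (loss $3101.8).
$25473.3: inside the interval → strictly worse (loss $2305.4).
$16391.2: below both → same outcome either way.
$25085.7: inside the interval → strictly worse (loss $2693).
$35819.8: above both → same outcome either way.
$24373: inside the interval → strictly worse (loss $3405.7).
$24836: inside the interval → strictly worse (loss $2942.7).
$22211.5: inside the interval → strictly worse (loss $5567.2).
Count: 6.

6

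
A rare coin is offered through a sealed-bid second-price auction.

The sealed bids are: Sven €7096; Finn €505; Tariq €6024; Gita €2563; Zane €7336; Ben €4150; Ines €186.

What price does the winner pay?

Highest bid: Zane at €7336, so Zane wins.
Second-highest bid: Sven at €7096 — that is the price the winner pays.

€7096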